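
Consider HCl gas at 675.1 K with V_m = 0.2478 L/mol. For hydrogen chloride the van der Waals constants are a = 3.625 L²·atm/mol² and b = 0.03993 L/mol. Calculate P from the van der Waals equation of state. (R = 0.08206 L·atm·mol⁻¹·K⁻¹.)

P ≈ 207.5 atm

P = RT/(V_m − b) − a/V_m²
RT/(V_m − b) = (0.08206)(675.1)/(0.2478 − 0.03993) = 55.399/0.20787 = 266.51 atm
a/V_m² = 3.625/(0.2478)² = 59.034 atm
P = 266.51 − 59.034 = 207.5 atm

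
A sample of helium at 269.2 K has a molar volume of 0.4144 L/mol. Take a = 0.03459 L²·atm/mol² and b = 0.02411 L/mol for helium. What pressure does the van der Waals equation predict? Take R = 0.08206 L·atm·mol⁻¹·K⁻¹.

P ≈ 56.40 atm

P = RT/(V_m − b) − a/V_m²
RT/(V_m − b) = (0.08206)(269.2)/(0.4144 − 0.02411) = 22.091/0.39029 = 56.602 atm
a/V_m² = 0.03459/(0.4144)² = 0.20142 atm
P = 56.602 − 0.20142 = 56.40 atm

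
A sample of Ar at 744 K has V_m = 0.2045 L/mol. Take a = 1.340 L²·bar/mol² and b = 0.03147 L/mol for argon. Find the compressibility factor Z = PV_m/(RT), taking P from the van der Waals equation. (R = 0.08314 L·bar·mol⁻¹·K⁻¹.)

Z ≈ 1.076

P = RT/(V_m − b) − a/V_m² = (0.08314)(744)/(0.2045 − 0.03147) − 1.340/(0.2045)²
  = 61.856/0.17303 − 32.042 = 357.49 − 32.042 = 325.45 bar
Z = PV_m/(RT) = (325.45)(0.2045)/((0.08314)(744)) = 66.555/61.856 = 1.076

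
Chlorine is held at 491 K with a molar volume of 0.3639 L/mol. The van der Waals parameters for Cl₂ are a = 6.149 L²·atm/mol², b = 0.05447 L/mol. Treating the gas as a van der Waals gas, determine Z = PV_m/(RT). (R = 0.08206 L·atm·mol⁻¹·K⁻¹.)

P = RT/(V_m − b) − a/V_m² = (0.08206)(491)/(0.3639 − 0.05447) − 6.149/(0.3639)²
  = 40.291/0.30943 − 46.434 = 130.21 − 46.434 = 83.78 atm
Z = PV_m/(RT) = (83.78)(0.3639)/((0.08206)(491)) = 30.488/40.291 = 0.7567

Z ≈ 0.7567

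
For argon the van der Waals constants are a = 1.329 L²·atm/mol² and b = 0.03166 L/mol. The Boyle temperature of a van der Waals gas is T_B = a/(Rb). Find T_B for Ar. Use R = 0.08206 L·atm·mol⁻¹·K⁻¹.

For a van der Waals gas the second virial coefficient B₂ = b − a/(RT) vanishes at T_B = a/(Rb).
T_B = 1.329/(0.08206×0.03166) = 1.329/0.0025980 = 511.5 K

T_B ≈ 511.5 K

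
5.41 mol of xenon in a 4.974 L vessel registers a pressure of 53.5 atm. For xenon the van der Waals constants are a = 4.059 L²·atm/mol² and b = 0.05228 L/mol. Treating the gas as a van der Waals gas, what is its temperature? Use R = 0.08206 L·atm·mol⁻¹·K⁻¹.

T = (P + a n²/V²)(V − nb)/(nR)
P + a n²/V² = 53.5 + (4.059)(5.41)²/(4.974)² = 58.302 atm
V − nb = 4.974 − (5.41)(0.05228) = 4.6912 L
T = (58.302)(4.6912)/((5.41)(0.08206)) = 616.1 K

T ≈ 616.1 K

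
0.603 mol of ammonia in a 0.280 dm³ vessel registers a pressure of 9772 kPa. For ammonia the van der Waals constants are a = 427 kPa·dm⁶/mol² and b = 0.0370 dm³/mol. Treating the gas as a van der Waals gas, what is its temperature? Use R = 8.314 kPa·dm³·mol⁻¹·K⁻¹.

T ≈ 604.1 K

T = (P + a n²/V²)(V − nb)/(nR)
P + a n²/V² = 9772 + (427)(0.603)²/(0.280)² = 11752 kPa
V − nb = 0.280 − (0.603)(0.0370) = 0.25769 dm³
T = (11752)(0.25769)/((0.603)(8.314)) = 604.1 K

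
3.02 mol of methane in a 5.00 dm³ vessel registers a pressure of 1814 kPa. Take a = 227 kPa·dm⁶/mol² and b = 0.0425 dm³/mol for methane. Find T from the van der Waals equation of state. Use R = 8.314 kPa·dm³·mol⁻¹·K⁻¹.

T = (P + a n²/V²)(V − nb)/(nR)
P + a n²/V² = 1814 + (227)(3.02)²/(5.00)² = 1896.8 kPa
V − nb = 5.00 − (3.02)(0.0425) = 4.8717 dm³
T = (1896.8)(4.8717)/((3.02)(8.314)) = 368.0 K

T ≈ 368.0 K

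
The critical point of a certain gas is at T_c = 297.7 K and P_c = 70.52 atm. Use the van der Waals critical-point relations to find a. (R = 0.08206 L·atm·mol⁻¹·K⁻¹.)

From T_c = 8a/(27Rb) and P_c = a/(27b²): a = 27 R² T_c²/(64 P_c).
a = 27×(0.08206)²×(297.7)²/(64×70.52) = 16113/4513.3 = 3.570 L²·atm/mol²

a ≈ 3.570 L²·atm/mol²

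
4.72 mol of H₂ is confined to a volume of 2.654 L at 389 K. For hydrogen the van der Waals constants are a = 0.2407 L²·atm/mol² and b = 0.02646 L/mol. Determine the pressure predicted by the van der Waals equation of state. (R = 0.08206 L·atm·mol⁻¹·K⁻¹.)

P = nRT/(V − nb) − a n²/V²
nRT/(V − nb) = (4.72)(0.08206)(389)/(2.654 − 4.72×0.02646) = 150.67/2.5291 = 59.575 atm
a n²/V² = (0.2407)(4.72)²/(2.654)² = 0.76130 atm
P = 59.575 − 0.76130 = 58.81 atm

P ≈ 58.81 atm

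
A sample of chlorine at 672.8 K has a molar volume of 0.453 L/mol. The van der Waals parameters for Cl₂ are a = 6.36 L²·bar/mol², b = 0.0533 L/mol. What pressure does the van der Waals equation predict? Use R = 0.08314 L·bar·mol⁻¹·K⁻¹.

P = RT/(V_m − b) − a/V_m²
RT/(V_m − b) = (0.08314)(672.8)/(0.453 − 0.0533) = 55.937/0.39970 = 139.95 bar
a/V_m² = 6.36/(0.453)² = 30.993 bar
P = 139.95 − 30.993 = 109.0 bar

P ≈ 109.0 bar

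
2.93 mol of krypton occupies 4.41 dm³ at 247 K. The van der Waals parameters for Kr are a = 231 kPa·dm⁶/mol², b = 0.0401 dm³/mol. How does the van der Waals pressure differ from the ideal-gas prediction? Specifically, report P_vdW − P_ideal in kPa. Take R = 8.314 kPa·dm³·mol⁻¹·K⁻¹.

ΔP ≈ -64.6 kPa

Ideal: P_ideal = nRT/V = (2.93)(8.314)(247)/4.41 = 1364.38 kPa
vdW: P = nRT/(V − nb) − a n²/V² = 6016.92/4.29251 − 1983.11/19.4481 = 1401.73 − 101.969 = 1299.76 kPa
ΔP = 1299.76 − 1364.38 = -64.6 kPa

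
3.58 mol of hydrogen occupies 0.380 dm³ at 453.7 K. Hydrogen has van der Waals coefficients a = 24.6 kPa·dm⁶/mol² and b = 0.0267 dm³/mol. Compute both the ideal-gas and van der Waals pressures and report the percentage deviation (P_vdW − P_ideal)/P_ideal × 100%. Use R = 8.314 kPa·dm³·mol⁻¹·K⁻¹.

27.46 %

Ideal: P_ideal = nRT/V = (3.58)(8.314)(453.7)/0.380 = 35536.8 kPa
vdW: P = nRT/(V − nb) − a n²/V² = 13504.0/0.284414 − 315.283/0.144400 = 47480.1 − 2183.40 = 45296.7 kPa
% deviation = (45296.7 − 35536.8)/35536.8 × 100% = 27.46%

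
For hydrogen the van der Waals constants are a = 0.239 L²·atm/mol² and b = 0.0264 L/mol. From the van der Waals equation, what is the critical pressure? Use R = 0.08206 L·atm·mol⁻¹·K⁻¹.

For a van der Waals gas, P_c = a/(27b²).
P_c = 0.239/(27×(0.0264)²) = 0.239/0.018818 = 12.70 atm

P_c ≈ 12.70 atm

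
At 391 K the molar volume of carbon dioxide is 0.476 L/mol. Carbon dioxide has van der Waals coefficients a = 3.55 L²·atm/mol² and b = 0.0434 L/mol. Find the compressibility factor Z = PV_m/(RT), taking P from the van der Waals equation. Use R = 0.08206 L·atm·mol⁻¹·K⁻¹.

Z ≈ 0.8679

P = RT/(V_m − b) − a/V_m² = (0.08206)(391)/(0.476 − 0.0434) − 3.55/(0.476)²
  = 32.085/0.43260 − 15.668 = 74.168 − 15.668 = 58.500 atm
Z = PV_m/(RT) = (58.500)(0.476)/((0.08206)(391)) = 27.846/32.085 = 0.8679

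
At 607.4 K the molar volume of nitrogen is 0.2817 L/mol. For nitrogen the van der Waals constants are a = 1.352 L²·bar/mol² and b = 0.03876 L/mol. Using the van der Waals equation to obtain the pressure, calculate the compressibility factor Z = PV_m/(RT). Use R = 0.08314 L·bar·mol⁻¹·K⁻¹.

P = RT/(V_m − b) − a/V_m² = (0.08314)(607.4)/(0.2817 − 0.03876) − 1.352/(0.2817)²
  = 50.499/0.24294 − 17.037 = 207.87 − 17.037 = 190.83 bar
Z = PV_m/(RT) = (190.83)(0.2817)/((0.08314)(607.4)) = 53.757/50.499 = 1.065

Z ≈ 1.065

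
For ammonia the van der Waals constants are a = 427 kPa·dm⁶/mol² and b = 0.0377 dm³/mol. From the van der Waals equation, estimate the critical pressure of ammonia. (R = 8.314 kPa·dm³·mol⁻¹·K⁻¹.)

For a van der Waals gas, P_c = a/(27b²).
P_c = 427/(27×(0.0377)²) = 427/0.038375 = 11127 kPa

P_c ≈ 11127 kPa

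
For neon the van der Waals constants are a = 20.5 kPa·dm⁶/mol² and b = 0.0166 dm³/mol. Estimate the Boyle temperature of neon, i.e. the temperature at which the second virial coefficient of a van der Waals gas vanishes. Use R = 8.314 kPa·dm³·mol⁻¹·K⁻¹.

T_B ≈ 148.5 K

For a van der Waals gas the second virial coefficient B₂ = b − a/(RT) vanishes at T_B = a/(Rb).
T_B = 20.5/(8.314×0.0166) = 20.5/0.13801 = 148.5 K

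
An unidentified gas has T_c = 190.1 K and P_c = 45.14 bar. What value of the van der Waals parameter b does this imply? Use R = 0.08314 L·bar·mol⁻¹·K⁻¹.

b ≈ 0.04377 L/mol

From T_c = 8a/(27Rb) and P_c = a/(27b²): b = R T_c/(8 P_c).
b = (0.08314)(190.1)/(8×45.14) = 15.805/361.12 = 0.04377 L/mol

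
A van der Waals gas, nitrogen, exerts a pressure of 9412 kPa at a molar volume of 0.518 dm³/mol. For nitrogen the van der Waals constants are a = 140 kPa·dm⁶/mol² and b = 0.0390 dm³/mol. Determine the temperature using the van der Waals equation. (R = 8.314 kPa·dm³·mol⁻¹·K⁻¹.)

T ≈ 572.3 K

T = (P + a/V_m²)(V_m − b)/R
P + a/V_m² = 9412 + 140/(0.518)² = 9933.8 kPa
V_m − b = 0.518 − 0.0390 = 0.47900 dm³/mol
T = (9933.8)(0.47900)/8.314 = 572.3 K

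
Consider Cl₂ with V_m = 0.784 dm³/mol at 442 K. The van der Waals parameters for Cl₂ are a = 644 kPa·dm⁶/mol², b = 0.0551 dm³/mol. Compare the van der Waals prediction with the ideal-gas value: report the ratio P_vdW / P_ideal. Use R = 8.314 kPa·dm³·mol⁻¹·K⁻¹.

Ideal: P_ideal = RT/V_m = (8.314)(442)/0.784 = 4687.23 kPa
vdW: P = RT/(V_m − b) − a/V_m² = 3674.79/0.728900 − 644/0.614656 = 5041.56 − 1047.74 = 3993.82 kPa
Ratio = 3993.82/4687.23 = 0.8521

P_vdW / P_ideal ≈ 0.8521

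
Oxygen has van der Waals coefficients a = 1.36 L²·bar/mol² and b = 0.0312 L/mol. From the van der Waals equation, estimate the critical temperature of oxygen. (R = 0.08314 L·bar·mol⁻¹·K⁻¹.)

T_c ≈ 155.3 K

For a van der Waals gas, T_c = 8a/(27Rb).
T_c = 8×1.36/(27×0.08314×0.0312) = 10.880/0.070037 = 155.3 K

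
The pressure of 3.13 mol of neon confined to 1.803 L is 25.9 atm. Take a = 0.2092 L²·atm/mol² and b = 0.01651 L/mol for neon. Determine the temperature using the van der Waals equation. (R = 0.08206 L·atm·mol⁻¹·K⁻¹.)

T = (P + a n²/V²)(V − nb)/(nR)
P + a n²/V² = 25.9 + (0.2092)(3.13)²/(1.803)² = 26.530 atm
V − nb = 1.803 − (3.13)(0.01651) = 1.7513 L
T = (26.530)(1.7513)/((3.13)(0.08206)) = 180.9 K

T ≈ 180.9 K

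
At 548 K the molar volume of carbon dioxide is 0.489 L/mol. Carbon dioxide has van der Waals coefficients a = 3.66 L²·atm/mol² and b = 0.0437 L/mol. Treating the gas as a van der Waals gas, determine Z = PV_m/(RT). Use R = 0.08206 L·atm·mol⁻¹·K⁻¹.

Z ≈ 0.9317

P = RT/(V_m − b) − a/V_m² = (0.08206)(548)/(0.489 − 0.0437) − 3.66/(0.489)²
  = 44.969/0.44530 − 15.306 = 100.99 − 15.306 = 85.68 atm
Z = PV_m/(RT) = (85.68)(0.489)/((0.08206)(548)) = 41.898/44.969 = 0.9317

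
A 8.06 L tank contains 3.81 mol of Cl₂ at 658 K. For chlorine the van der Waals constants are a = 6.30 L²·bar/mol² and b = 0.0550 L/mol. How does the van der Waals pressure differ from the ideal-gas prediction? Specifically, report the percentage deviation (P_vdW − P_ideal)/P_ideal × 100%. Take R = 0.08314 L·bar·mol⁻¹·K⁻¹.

Ideal: P_ideal = nRT/V = (3.81)(0.08314)(658)/8.06 = 25.8598 bar
vdW: P = nRT/(V − nb) − a n²/V² = 208.430/7.85045 − 91.4514/64.9636 = 26.5501 − 1.40773 = 25.1424 bar
% deviation = (25.1424 − 25.8598)/25.8598 × 100% = -2.77%

-2.77 %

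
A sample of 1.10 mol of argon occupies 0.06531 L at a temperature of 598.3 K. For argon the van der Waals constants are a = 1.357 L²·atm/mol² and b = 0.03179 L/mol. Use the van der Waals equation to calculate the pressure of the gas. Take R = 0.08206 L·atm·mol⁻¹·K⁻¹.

P = nRT/(V − nb) − a n²/V²
nRT/(V − nb) = (1.10)(0.08206)(598.3)/(0.06531 − 1.10×0.03179) = 54.006/0.030341 = 1780.0 atm
a n²/V² = (1.357)(1.10)²/(0.06531)² = 384.95 atm
P = 1780.0 − 384.95 = 1395 atm

P ≈ 1395 atm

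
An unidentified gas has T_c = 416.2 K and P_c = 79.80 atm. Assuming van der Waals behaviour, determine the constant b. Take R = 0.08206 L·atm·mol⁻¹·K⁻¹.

b ≈ 0.05350 L/mol

From T_c = 8a/(27Rb) and P_c = a/(27b²): b = R T_c/(8 P_c).
b = (0.08206)(416.2)/(8×79.80) = 34.153/638.40 = 0.05350 L/mol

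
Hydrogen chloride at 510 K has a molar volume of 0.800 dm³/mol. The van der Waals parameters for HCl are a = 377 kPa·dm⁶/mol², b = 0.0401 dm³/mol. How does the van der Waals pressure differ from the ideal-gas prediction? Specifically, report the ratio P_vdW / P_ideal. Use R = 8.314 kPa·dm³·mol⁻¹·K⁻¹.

P_vdW / P_ideal ≈ 0.9416

Ideal: P_ideal = RT/V_m = (8.314)(510)/0.800 = 5300.18 kPa
vdW: P = RT/(V_m − b) − a/V_m² = 4240.14/0.759900 − 377/0.640000 = 5579.87 − 589.063 = 4990.81 kPa
Ratio = 4990.81/5300.18 = 0.9416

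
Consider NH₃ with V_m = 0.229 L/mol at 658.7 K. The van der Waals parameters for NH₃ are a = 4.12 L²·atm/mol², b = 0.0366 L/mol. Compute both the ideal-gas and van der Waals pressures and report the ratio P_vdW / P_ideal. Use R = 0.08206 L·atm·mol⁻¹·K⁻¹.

P_vdW / P_ideal ≈ 0.8574

Ideal: P_ideal = RT/V_m = (0.08206)(658.7)/0.229 = 236.039 atm
vdW: P = RT/(V_m − b) − a/V_m² = 54.0529/0.192400 − 4.12/0.0524410 = 280.940 − 78.5645 = 202.376 atm
Ratio = 202.376/236.039 = 0.8574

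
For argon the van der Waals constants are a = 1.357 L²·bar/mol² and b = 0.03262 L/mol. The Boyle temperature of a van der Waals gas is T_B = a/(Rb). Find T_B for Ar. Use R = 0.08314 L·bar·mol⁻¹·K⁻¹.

For a van der Waals gas the second virial coefficient B₂ = b − a/(RT) vanishes at T_B = a/(Rb).
T_B = 1.357/(0.08314×0.03262) = 1.357/0.0027120 = 500.4 K

T_B ≈ 500.4 K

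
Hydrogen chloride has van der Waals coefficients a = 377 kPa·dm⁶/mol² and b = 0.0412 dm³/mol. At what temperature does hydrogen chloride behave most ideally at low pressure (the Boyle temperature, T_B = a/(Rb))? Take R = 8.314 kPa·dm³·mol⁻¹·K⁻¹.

T_B ≈ 1101 K

For a van der Waals gas the second virial coefficient B₂ = b − a/(RT) vanishes at T_B = a/(Rb).
T_B = 377/(8.314×0.0412) = 377/0.34254 = 1101 K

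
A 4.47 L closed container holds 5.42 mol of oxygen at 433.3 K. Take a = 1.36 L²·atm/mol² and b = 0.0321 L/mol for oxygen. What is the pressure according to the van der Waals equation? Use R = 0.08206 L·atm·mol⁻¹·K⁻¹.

P ≈ 42.86 atm

P = nRT/(V − nb) − a n²/V²
nRT/(V − nb) = (5.42)(0.08206)(433.3)/(4.47 − 5.42×0.0321) = 192.72/4.2960 = 44.860 atm
a n²/V² = (1.36)(5.42)²/(4.47)² = 1.9995 atm
P = 44.860 − 1.9995 = 42.86 atm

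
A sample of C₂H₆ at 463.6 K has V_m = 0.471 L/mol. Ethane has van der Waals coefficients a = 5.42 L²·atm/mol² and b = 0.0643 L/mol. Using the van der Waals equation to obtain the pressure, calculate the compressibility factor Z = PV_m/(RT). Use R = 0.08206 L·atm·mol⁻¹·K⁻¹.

Z ≈ 0.8556

P = RT/(V_m − b) − a/V_m² = (0.08206)(463.6)/(0.471 − 0.0643) − 5.42/(0.471)²
  = 38.043/0.40670 − 24.432 = 93.541 − 24.432 = 69.109 atm
Z = PV_m/(RT) = (69.109)(0.471)/((0.08206)(463.6)) = 32.550/38.043 = 0.8556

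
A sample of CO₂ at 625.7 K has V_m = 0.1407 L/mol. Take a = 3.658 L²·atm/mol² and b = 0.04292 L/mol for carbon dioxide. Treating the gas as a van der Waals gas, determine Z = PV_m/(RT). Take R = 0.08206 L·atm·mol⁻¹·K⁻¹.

P = RT/(V_m − b) − a/V_m² = (0.08206)(625.7)/(0.1407 − 0.04292) − 3.658/(0.1407)²
  = 51.345/0.097780 − 184.78 = 525.11 − 184.78 = 340.33 atm
Z = PV_m/(RT) = (340.33)(0.1407)/((0.08206)(625.7)) = 47.884/51.345 = 0.9326

Z ≈ 0.9326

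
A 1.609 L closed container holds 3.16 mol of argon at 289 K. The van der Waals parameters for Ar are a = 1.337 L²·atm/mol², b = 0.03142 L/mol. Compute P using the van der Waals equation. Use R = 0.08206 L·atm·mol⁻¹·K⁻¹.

P = nRT/(V − nb) − a n²/V²
nRT/(V − nb) = (3.16)(0.08206)(289)/(1.609 − 3.16×0.03142) = 74.940/1.5097 = 49.639 atm
a n²/V² = (1.337)(3.16)²/(1.609)² = 5.1570 atm
P = 49.639 − 5.1570 = 44.48 atm

P ≈ 44.48 atm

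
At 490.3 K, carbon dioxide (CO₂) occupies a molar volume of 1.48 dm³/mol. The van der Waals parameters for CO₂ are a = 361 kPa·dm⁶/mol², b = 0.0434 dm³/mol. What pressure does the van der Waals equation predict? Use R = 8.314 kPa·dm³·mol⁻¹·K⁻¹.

P = RT/(V_m − b) − a/V_m²
RT/(V_m − b) = (8.314)(490.3)/(1.48 − 0.0434) = 4076.4/1.4366 = 2837.5 kPa
a/V_m² = 361/(1.48)² = 164.81 kPa
P = 2837.5 − 164.81 = 2673 kPa

P ≈ 2673 kPa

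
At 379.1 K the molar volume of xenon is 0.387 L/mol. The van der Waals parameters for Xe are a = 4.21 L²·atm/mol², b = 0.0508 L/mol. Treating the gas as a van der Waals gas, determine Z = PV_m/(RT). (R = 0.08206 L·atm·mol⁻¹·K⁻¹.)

Z ≈ 0.8014

P = RT/(V_m − b) − a/V_m² = (0.08206)(379.1)/(0.387 − 0.0508) − 4.21/(0.387)²
  = 31.109/0.33620 − 28.110 = 92.531 − 28.110 = 64.421 atm
Z = PV_m/(RT) = (64.421)(0.387)/((0.08206)(379.1)) = 24.931/31.109 = 0.8014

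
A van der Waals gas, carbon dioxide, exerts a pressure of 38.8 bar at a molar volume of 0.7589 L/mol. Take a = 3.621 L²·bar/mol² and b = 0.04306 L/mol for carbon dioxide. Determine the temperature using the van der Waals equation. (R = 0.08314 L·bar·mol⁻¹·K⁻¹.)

T ≈ 388.2 K

T = (P + a/V_m²)(V_m − b)/R
P + a/V_m² = 38.8 + 3.621/(0.7589)² = 45.087 bar
V_m − b = 0.7589 − 0.04306 = 0.71584 L/mol
T = (45.087)(0.71584)/0.08314 = 388.2 K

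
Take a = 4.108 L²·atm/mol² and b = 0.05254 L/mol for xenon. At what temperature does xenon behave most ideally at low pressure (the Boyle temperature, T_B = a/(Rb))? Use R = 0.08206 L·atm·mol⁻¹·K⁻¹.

For a van der Waals gas the second virial coefficient B₂ = b − a/(RT) vanishes at T_B = a/(Rb).
T_B = 4.108/(0.08206×0.05254) = 4.108/0.0043114 = 952.8 K

T_B ≈ 952.8 K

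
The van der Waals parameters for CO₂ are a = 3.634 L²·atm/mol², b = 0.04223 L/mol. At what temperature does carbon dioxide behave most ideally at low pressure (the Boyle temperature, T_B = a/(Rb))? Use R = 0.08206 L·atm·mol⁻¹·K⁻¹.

For a van der Waals gas the second virial coefficient B₂ = b − a/(RT) vanishes at T_B = a/(Rb).
T_B = 3.634/(0.08206×0.04223) = 3.634/0.0034654 = 1049 K

T_B ≈ 1049 K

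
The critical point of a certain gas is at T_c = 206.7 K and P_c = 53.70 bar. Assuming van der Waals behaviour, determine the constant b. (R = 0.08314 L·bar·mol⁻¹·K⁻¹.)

From T_c = 8a/(27Rb) and P_c = a/(27b²): b = R T_c/(8 P_c).
b = (0.08314)(206.7)/(8×53.70) = 17.185/429.60 = 0.04000 L/mol

b ≈ 0.04000 L/mol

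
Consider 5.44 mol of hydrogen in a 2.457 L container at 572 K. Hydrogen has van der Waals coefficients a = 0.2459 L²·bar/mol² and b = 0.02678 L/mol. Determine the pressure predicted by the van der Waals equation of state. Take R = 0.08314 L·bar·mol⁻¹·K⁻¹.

P ≈ 110.7 bar

P = nRT/(V − nb) − a n²/V²
nRT/(V − nb) = (5.44)(0.08314)(572)/(2.457 − 5.44×0.02678) = 258.71/2.3113 = 111.93 bar
a n²/V² = (0.2459)(5.44)²/(2.457)² = 1.2054 bar
P = 111.93 − 1.2054 = 110.7 bar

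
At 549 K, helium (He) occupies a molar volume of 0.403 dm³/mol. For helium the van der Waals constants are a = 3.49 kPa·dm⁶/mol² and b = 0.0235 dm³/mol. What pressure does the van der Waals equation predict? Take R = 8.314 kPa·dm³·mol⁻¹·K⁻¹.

P ≈ 12006 kPa

P = RT/(V_m − b) − a/V_m²
RT/(V_m − b) = (8.314)(549)/(0.403 − 0.0235) = 4564.4/0.37950 = 12027 kPa
a/V_m² = 3.49/(0.403)² = 21.489 kPa
P = 12027 − 21.489 = 12006 kPa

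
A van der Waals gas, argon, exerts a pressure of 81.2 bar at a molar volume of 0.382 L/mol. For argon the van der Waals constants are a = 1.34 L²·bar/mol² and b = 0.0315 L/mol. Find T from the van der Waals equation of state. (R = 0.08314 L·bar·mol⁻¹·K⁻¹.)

T = (P + a/V_m²)(V_m − b)/R
P + a/V_m² = 81.2 + 1.34/(0.382)² = 90.383 bar
V_m − b = 0.382 − 0.0315 = 0.35050 L/mol
T = (90.383)(0.35050)/0.08314 = 381.0 K

T ≈ 381.0 K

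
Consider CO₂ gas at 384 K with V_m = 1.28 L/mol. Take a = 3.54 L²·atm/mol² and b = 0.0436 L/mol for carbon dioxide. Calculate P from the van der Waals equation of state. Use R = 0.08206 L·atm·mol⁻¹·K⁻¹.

P = RT/(V_m − b) − a/V_m²
RT/(V_m − b) = (0.08206)(384)/(1.28 − 0.0436) = 31.511/1.2364 = 25.486 atm
a/V_m² = 3.54/(1.28)² = 2.1606 atm
P = 25.486 − 2.1606 = 23.33 atm

P ≈ 23.33 atm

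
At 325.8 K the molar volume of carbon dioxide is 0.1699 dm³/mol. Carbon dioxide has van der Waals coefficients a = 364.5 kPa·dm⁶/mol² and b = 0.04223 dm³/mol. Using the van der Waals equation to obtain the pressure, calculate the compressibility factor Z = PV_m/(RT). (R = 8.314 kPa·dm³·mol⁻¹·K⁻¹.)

P = RT/(V_m − b) − a/V_m² = (8.314)(325.8)/(0.1699 − 0.04223) − 364.5/(0.1699)²
  = 2708.7/0.12767 − 12627 = 21216 − 12627 = 8589 kPa
Z = PV_m/(RT) = (8589)(0.1699)/((8.314)(325.8)) = 1459.3/2708.7 = 0.5387

Z ≈ 0.5387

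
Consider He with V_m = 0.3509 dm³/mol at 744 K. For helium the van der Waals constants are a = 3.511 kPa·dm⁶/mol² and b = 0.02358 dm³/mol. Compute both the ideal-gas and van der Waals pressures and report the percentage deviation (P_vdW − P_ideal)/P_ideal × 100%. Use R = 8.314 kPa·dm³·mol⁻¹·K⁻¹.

Ideal: P_ideal = RT/V_m = (8.314)(744)/0.3509 = 17627.9 kPa
vdW: P = RT/(V_m − b) − a/V_m² = 6185.62/0.327320 − 3.511/0.123131 = 18897.8 − 28.5143 = 18869.3 kPa
% deviation = (18869.3 − 17627.9)/17627.9 × 100% = 7.04%

7.04 %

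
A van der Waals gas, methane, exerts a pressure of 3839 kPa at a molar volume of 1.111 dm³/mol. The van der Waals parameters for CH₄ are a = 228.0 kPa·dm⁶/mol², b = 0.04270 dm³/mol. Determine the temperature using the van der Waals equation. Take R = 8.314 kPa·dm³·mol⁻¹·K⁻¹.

T = (P + a/V_m²)(V_m − b)/R
P + a/V_m² = 3839 + 228.0/(1.111)² = 4023.7 kPa
V_m − b = 1.111 − 0.04270 = 1.0683 dm³/mol
T = (4023.7)(1.0683)/8.314 = 517.0 K

T ≈ 517.0 K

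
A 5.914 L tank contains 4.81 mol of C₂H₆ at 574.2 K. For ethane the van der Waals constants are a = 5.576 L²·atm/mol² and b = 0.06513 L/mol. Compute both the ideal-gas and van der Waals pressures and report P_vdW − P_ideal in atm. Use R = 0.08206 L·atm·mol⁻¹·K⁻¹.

ΔP ≈ -1.545 atm

Ideal: P_ideal = nRT/V = (4.81)(0.08206)(574.2)/5.914 = 38.3229 atm
vdW: P = nRT/(V − nb) − a n²/V² = 226.642/5.60072 − 129.007/34.9754 = 40.4666 − 3.68851 = 36.7781 atm
ΔP = 36.7781 − 38.3229 = -1.545 atm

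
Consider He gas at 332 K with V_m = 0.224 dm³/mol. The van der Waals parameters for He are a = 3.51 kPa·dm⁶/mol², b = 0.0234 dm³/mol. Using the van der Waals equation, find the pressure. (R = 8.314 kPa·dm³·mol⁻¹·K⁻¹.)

P = RT/(V_m − b) − a/V_m²
RT/(V_m − b) = (8.314)(332)/(0.224 − 0.0234) = 2760.2/0.20060 = 13760 kPa
a/V_m² = 3.51/(0.224)² = 69.954 kPa
P = 13760 − 69.954 = 13690 kPa

P ≈ 13690 kPa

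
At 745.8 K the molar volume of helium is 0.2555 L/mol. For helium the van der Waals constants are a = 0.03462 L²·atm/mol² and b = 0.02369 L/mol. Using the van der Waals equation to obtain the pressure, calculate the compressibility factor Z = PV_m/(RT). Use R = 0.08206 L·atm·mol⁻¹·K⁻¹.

P = RT/(V_m − b) − a/V_m² = (0.08206)(745.8)/(0.2555 − 0.02369) − 0.03462/(0.2555)²
  = 61.200/0.23181 − 0.53033 = 264.01 − 0.53033 = 263.48 atm
Z = PV_m/(RT) = (263.48)(0.2555)/((0.08206)(745.8)) = 67.319/61.200 = 1.100

Z ≈ 1.100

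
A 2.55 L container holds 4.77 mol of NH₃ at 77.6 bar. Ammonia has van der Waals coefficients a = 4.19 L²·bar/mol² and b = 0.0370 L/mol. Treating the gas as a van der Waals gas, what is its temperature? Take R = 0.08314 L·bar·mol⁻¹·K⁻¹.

T ≈ 552.2 K

T = (P + a n²/V²)(V − nb)/(nR)
P + a n²/V² = 77.6 + (4.19)(4.77)²/(2.55)² = 92.261 bar
V − nb = 2.55 − (4.77)(0.0370) = 2.3735 L
T = (92.261)(2.3735)/((4.77)(0.08314)) = 552.2 K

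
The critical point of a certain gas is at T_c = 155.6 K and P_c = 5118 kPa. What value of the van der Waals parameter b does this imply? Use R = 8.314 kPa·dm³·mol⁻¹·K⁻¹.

From T_c = 8a/(27Rb) and P_c = a/(27b²): b = R T_c/(8 P_c).
b = (8.314)(155.6)/(8×5118) = 1293.7/40944 = 0.03160 dm³/mol

b ≈ 0.03160 dm³/mol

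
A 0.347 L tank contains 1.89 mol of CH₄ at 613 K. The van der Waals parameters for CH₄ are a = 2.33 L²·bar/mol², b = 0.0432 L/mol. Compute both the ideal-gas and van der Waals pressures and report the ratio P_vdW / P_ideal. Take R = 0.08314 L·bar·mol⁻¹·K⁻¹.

Ideal: P_ideal = nRT/V = (1.89)(0.08314)(613)/0.347 = 277.589 bar
vdW: P = nRT/(V − nb) − a n²/V² = 96.3235/0.265352 − 8.32299/0.120409 = 363.003 − 69.1227 = 293.880 bar
Ratio = 293.880/277.589 = 1.059

P_vdW / P_ideal ≈ 1.059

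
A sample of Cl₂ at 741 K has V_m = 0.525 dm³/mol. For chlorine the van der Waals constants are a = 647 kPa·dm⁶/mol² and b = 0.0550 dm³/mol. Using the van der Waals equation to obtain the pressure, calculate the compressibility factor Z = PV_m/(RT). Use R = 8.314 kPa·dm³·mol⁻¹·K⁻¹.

P = RT/(V_m − b) − a/V_m² = (8.314)(741)/(0.525 − 0.0550) − 647/(0.525)²
  = 6160.7/0.47000 − 2347.4 = 13108 − 2347.4 = 10761 kPa
Z = PV_m/(RT) = (10761)(0.525)/((8.314)(741)) = 5649.5/6160.7 = 0.9170

Z ≈ 0.9170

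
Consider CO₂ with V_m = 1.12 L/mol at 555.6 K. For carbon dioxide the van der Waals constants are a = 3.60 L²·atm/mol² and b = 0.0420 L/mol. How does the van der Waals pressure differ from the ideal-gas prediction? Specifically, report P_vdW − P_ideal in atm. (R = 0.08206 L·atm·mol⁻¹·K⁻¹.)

Ideal: P_ideal = RT/V_m = (0.08206)(555.6)/1.12 = 40.7076 atm
vdW: P = RT/(V_m − b) − a/V_m² = 45.5925/1.07800 − 3.60/1.25440 = 42.2936 − 2.86990 = 39.4237 atm
ΔP = 39.4237 − 40.7076 = -1.284 atm

ΔP ≈ -1.284 atm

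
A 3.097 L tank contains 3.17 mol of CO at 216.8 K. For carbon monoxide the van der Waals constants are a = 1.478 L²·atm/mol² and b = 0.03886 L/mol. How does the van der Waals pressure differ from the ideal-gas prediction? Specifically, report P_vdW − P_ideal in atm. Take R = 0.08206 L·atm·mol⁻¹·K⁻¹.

ΔP ≈ -0.794 atm

Ideal: P_ideal = nRT/V = (3.17)(0.08206)(216.8)/3.097 = 18.2100 atm
vdW: P = nRT/(V − nb) − a n²/V² = 56.3962/2.97381 − 14.8523/9.59141 = 18.9643 − 1.54850 = 17.4158 atm
ΔP = 17.4158 − 18.2100 = -0.794 atm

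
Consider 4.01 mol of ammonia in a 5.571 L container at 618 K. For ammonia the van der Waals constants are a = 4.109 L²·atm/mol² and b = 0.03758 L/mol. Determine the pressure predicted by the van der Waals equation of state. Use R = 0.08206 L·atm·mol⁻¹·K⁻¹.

P = nRT/(V − nb) − a n²/V²
nRT/(V − nb) = (4.01)(0.08206)(618)/(5.571 − 4.01×0.03758) = 203.36/5.4203 = 37.518 atm
a n²/V² = (4.109)(4.01)²/(5.571)² = 2.1289 atm
P = 37.518 − 2.1289 = 35.39 atm

P ≈ 35.39 atm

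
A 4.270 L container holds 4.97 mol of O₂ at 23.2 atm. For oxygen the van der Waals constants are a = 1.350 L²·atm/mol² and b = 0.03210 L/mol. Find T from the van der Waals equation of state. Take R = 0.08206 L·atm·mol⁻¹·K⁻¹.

T = (P + a n²/V²)(V − nb)/(nR)
P + a n²/V² = 23.2 + (1.350)(4.97)²/(4.270)² = 25.029 atm
V − nb = 4.270 − (4.97)(0.03210) = 4.1105 L
T = (25.029)(4.1105)/((4.97)(0.08206)) = 252.3 K

T ≈ 252.3 K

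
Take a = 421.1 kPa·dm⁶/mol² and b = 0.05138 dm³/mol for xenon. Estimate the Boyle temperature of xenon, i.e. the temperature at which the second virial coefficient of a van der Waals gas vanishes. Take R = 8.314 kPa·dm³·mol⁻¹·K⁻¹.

T_B ≈ 985.8 K

For a van der Waals gas the second virial coefficient B₂ = b − a/(RT) vanishes at T_B = a/(Rb).
T_B = 421.1/(8.314×0.05138) = 421.1/0.42717 = 985.8 K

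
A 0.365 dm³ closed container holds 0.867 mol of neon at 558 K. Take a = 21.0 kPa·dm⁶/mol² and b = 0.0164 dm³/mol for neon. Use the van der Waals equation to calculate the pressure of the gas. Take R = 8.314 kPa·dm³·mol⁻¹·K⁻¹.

P = nRT/(V − nb) − a n²/V²
nRT/(V − nb) = (0.867)(8.314)(558)/(0.365 − 0.867×0.0164) = 4022.2/0.35078 = 11466 kPa
a n²/V² = (21.0)(0.867)²/(0.365)² = 118.49 kPa
P = 11466 − 118.49 = 11348 kPa

P ≈ 11348 kPa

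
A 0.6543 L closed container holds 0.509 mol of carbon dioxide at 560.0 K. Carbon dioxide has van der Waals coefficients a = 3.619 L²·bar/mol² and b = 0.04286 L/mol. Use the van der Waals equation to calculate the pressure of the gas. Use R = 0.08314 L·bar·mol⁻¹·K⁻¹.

P ≈ 35.28 bar

P = nRT/(V − nb) − a n²/V²
nRT/(V − nb) = (0.509)(0.08314)(560.0)/(0.6543 − 0.509×0.04286) = 23.698/0.63248 = 37.468 bar
a n²/V² = (3.619)(0.509)²/(0.6543)² = 2.1901 bar
P = 37.468 − 2.1901 = 35.28 bar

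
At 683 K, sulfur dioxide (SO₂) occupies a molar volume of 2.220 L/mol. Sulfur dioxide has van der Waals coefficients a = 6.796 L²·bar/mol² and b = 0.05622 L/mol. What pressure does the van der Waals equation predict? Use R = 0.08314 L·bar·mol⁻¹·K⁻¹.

P = RT/(V_m − b) − a/V_m²
RT/(V_m − b) = (0.08314)(683)/(2.220 − 0.05622) = 56.785/2.1638 = 26.243 bar
a/V_m² = 6.796/(2.220)² = 1.3789 bar
P = 26.243 − 1.3789 = 24.86 bar

P ≈ 24.86 bar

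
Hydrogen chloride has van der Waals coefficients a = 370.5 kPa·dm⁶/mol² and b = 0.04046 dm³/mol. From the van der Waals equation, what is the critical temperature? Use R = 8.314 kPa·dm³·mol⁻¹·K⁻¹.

T_c ≈ 326.3 K

For a van der Waals gas, T_c = 8a/(27Rb).
T_c = 8×370.5/(27×8.314×0.04046) = 2964.0/9.0824 = 326.3 K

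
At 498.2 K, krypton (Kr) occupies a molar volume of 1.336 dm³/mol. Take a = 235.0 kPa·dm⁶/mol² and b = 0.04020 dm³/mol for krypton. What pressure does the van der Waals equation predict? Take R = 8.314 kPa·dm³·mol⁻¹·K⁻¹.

P = RT/(V_m − b) − a/V_m²
RT/(V_m − b) = (8.314)(498.2)/(1.336 − 0.04020) = 4142.0/1.2958 = 3196.5 kPa
a/V_m² = 235.0/(1.336)² = 131.66 kPa
P = 3196.5 − 131.66 = 3065 kPa

P ≈ 3065 kPa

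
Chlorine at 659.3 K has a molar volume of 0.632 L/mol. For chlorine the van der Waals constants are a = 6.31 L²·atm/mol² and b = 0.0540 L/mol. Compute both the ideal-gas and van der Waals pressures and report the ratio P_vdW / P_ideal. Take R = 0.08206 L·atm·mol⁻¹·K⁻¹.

Ideal: P_ideal = RT/V_m = (0.08206)(659.3)/0.632 = 85.6047 atm
vdW: P = RT/(V_m − b) − a/V_m² = 54.1022/0.578000 − 6.31/0.399424 = 93.6024 − 15.7977 = 77.8047 atm
Ratio = 77.8047/85.6047 = 0.9089

P_vdW / P_ideal ≈ 0.9089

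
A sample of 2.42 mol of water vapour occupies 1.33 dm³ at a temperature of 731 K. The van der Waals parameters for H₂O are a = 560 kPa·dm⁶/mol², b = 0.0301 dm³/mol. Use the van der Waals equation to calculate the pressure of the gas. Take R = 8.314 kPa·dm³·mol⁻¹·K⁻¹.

P = nRT/(V − nb) − a n²/V²
nRT/(V − nb) = (2.42)(8.314)(731)/(1.33 − 2.42×0.0301) = 14708/1.2572 = 11699 kPa
a n²/V² = (560)(2.42)²/(1.33)² = 1854.0 kPa
P = 11699 − 1854.0 = 9845 kPa

P ≈ 9845 kPa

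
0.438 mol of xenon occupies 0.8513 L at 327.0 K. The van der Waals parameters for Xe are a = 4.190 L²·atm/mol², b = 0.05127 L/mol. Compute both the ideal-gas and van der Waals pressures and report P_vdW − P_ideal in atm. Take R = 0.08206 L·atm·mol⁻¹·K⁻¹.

Ideal: P_ideal = nRT/V = (0.438)(0.08206)(327.0)/0.8513 = 13.8061 atm
vdW: P = nRT/(V − nb) − a n²/V² = 11.7531/0.828844 − 0.803826/0.724712 = 14.1801 − 1.10917 = 13.0709 atm
ΔP = 13.0709 − 13.8061 = -0.735 atm

ΔP ≈ -0.735 atm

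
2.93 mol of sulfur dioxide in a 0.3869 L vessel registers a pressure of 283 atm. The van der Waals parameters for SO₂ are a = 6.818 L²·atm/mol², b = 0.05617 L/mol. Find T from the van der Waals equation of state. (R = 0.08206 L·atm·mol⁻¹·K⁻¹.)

T ≈ 623.2 K

T = (P + a n²/V²)(V − nb)/(nR)
P + a n²/V² = 283 + (6.818)(2.93)²/(0.3869)² = 674.02 atm
V − nb = 0.3869 − (2.93)(0.05617) = 0.22232 L
T = (674.02)(0.22232)/((2.93)(0.08206)) = 623.2 K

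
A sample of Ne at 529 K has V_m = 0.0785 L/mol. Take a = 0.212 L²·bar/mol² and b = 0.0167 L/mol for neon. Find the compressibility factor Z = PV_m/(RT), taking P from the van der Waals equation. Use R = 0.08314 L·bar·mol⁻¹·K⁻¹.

Z ≈ 1.209

P = RT/(V_m − b) − a/V_m² = (0.08314)(529)/(0.0785 − 0.0167) − 0.212/(0.0785)²
  = 43.981/0.061800 − 34.403 = 711.67 − 34.403 = 677.27 bar
Z = PV_m/(RT) = (677.27)(0.0785)/((0.08314)(529)) = 53.166/43.981 = 1.209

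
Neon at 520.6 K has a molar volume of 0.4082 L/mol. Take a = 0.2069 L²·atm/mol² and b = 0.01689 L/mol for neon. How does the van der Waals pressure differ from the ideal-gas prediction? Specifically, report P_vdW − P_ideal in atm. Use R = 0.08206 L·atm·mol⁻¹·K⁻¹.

Ideal: P_ideal = RT/V_m = (0.08206)(520.6)/0.4082 = 104.656 atm
vdW: P = RT/(V_m − b) − a/V_m² = 42.7204/0.391310 − 0.2069/0.166627 = 109.173 − 1.24170 = 107.931 atm
ΔP = 107.931 − 104.656 = 3.28 atm

ΔP ≈ 3.28 atm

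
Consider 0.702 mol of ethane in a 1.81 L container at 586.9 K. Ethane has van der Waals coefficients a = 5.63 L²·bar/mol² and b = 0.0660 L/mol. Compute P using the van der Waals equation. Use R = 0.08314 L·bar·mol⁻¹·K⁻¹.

P ≈ 18.58 bar

P = nRT/(V − nb) − a n²/V²
nRT/(V − nb) = (0.702)(0.08314)(586.9)/(1.81 − 0.702×0.0660) = 34.254/1.7637 = 19.422 bar
a n²/V² = (5.63)(0.702)²/(1.81)² = 0.84689 bar
P = 19.422 − 0.84689 = 18.58 bar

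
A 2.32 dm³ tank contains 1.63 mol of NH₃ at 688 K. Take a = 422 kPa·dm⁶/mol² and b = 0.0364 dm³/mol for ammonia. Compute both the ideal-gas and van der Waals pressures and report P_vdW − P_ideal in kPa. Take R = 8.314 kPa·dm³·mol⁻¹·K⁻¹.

Ideal: P_ideal = nRT/V = (1.63)(8.314)(688)/2.32 = 4018.82 kPa
vdW: P = nRT/(V − nb) − a n²/V² = 9323.65/2.26067 − 1121.21/5.38240 = 4124.29 − 208.310 = 3915.98 kPa
ΔP = 3915.98 − 4018.82 = -102.8 kPa

ΔP ≈ -102.8 kPa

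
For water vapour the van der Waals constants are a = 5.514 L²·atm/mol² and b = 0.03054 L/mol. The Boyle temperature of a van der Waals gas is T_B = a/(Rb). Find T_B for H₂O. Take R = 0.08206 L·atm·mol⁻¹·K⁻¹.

T_B ≈ 2200 K

For a van der Waals gas the second virial coefficient B₂ = b − a/(RT) vanishes at T_B = a/(Rb).
T_B = 5.514/(0.08206×0.03054) = 5.514/0.0025061 = 2200 K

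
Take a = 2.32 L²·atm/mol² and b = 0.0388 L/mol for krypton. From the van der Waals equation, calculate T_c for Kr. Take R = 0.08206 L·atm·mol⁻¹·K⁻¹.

For a van der Waals gas, T_c = 8a/(27Rb).
T_c = 8×2.32/(27×0.08206×0.0388) = 18.560/0.085966 = 215.9 K

T_c ≈ 215.9 K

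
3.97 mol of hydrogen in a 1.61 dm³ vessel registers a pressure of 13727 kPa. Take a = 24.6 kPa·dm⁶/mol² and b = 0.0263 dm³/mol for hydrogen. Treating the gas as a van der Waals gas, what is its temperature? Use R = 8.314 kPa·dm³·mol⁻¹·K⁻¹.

T ≈ 633.0 K

T = (P + a n²/V²)(V − nb)/(nR)
P + a n²/V² = 13727 + (24.6)(3.97)²/(1.61)² = 13877 kPa
V − nb = 1.61 − (3.97)(0.0263) = 1.5056 dm³
T = (13877)(1.5056)/((3.97)(8.314)) = 633.0 K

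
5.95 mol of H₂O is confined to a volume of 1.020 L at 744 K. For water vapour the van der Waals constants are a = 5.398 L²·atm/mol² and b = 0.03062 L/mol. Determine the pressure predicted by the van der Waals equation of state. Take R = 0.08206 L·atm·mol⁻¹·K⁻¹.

P ≈ 249.9 atm

P = nRT/(V − nb) − a n²/V²
nRT/(V − nb) = (5.95)(0.08206)(744)/(1.020 − 5.95×0.03062) = 363.26/0.83781 = 433.58 atm
a n²/V² = (5.398)(5.95)²/(1.020)² = 183.68 atm
P = 433.58 − 183.68 = 249.9 atm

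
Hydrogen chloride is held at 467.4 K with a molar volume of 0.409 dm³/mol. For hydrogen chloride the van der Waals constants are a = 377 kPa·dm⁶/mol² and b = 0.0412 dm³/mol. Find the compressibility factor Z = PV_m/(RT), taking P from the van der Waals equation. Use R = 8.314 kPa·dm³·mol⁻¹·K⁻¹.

Z ≈ 0.8748

P = RT/(V_m − b) − a/V_m² = (8.314)(467.4)/(0.409 − 0.0412) − 377/(0.409)²
  = 3886.0/0.36780 − 2253.7 = 10566 − 2253.7 = 8312 kPa
Z = PV_m/(RT) = (8312)(0.409)/((8.314)(467.4)) = 3399.6/3886.0 = 0.8748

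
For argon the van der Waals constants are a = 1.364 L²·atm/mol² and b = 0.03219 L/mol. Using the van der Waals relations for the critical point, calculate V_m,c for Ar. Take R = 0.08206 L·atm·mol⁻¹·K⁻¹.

For a van der Waals gas, V_m,c = 3b.
V_m,c = 3×0.03219 = 0.09657 L/mol

V_m,c ≈ 0.09657 L/mol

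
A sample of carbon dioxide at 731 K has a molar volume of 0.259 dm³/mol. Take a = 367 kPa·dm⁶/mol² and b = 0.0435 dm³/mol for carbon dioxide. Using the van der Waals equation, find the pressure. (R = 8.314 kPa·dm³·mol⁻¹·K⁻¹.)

P = RT/(V_m − b) − a/V_m²
RT/(V_m − b) = (8.314)(731)/(0.259 − 0.0435) = 6077.5/0.21550 = 28202 kPa
a/V_m² = 367/(0.259)² = 5471.0 kPa
P = 28202 − 5471.0 = 22731 kPa

P ≈ 22731 kPa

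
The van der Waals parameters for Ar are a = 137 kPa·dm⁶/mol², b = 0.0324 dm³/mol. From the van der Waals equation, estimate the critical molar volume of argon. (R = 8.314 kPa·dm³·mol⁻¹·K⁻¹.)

For a van der Waals gas, V_m,c = 3b.
V_m,c = 3×0.0324 = 0.09720 dm³/mol

V_m,c ≈ 0.09720 dm³/mol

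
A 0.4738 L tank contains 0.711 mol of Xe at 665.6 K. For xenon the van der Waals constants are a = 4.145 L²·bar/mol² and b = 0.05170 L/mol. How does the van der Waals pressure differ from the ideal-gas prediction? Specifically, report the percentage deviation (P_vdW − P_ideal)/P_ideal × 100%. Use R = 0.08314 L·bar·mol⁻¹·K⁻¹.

-2.83 %

Ideal: P_ideal = nRT/V = (0.711)(0.08314)(665.6)/0.4738 = 83.0420 bar
vdW: P = nRT/(V − nb) − a n²/V² = 39.3453/0.437041 − 2.09538/0.224486 = 90.0266 − 9.33412 = 80.6925 bar
% deviation = (80.6925 − 83.0420)/83.0420 × 100% = -2.83%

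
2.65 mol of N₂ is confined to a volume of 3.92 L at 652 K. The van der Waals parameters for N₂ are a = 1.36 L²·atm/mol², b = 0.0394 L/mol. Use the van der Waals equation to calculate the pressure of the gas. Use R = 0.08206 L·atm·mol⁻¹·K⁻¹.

P ≈ 36.54 atm

P = nRT/(V − nb) − a n²/V²
nRT/(V − nb) = (2.65)(0.08206)(652)/(3.92 − 2.65×0.0394) = 141.78/3.8156 = 37.158 atm
a n²/V² = (1.36)(2.65)²/(3.92)² = 0.62152 atm
P = 37.158 − 0.62152 = 36.54 atm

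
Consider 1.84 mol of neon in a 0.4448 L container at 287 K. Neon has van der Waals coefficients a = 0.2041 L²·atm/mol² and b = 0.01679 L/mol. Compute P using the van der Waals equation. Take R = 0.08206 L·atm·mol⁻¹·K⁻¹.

P ≈ 101.2 atm

P = nRT/(V − nb) − a n²/V²
nRT/(V − nb) = (1.84)(0.08206)(287)/(0.4448 − 1.84×0.01679) = 43.334/0.41391 = 104.69 atm
a n²/V² = (0.2041)(1.84)²/(0.4448)² = 3.4926 atm
P = 104.69 − 3.4926 = 101.2 atm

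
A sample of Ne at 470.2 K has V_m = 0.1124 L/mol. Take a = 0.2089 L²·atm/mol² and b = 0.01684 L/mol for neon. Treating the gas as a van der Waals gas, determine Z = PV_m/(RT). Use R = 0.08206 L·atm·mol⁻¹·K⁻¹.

P = RT/(V_m − b) − a/V_m² = (0.08206)(470.2)/(0.1124 − 0.01684) − 0.2089/(0.1124)²
  = 38.585/0.095560 − 16.535 = 403.78 − 16.535 = 387.25 atm
Z = PV_m/(RT) = (387.25)(0.1124)/((0.08206)(470.2)) = 43.527/38.585 = 1.128

Z ≈ 1.128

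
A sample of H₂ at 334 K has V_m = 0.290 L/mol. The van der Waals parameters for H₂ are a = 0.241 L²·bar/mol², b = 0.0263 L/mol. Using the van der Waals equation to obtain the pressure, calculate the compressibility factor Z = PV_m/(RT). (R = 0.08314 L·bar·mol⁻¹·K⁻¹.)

Z ≈ 1.070

P = RT/(V_m − b) − a/V_m² = (0.08314)(334)/(0.290 − 0.0263) − 0.241/(0.290)²
  = 27.769/0.26370 − 2.8656 = 105.31 − 2.8656 = 102.44 bar
Z = PV_m/(RT) = (102.44)(0.290)/((0.08314)(334)) = 29.708/27.769 = 1.070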